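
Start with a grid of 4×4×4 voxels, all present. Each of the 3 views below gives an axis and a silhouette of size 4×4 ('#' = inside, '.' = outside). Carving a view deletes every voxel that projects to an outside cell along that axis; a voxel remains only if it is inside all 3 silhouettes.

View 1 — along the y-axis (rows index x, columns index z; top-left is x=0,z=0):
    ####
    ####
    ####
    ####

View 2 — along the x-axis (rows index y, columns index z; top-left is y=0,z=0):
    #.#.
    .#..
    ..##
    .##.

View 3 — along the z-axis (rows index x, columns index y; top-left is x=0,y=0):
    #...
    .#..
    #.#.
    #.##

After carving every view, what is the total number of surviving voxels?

full grid |V| = 64
V1 y: intersect with XZ mask (16 set) -- 64 left
V2 x: intersect with YZ mask (7 set) -- 28 left
V3 z: intersect with XY mask (7 set) -- 13 left

voxel count = 13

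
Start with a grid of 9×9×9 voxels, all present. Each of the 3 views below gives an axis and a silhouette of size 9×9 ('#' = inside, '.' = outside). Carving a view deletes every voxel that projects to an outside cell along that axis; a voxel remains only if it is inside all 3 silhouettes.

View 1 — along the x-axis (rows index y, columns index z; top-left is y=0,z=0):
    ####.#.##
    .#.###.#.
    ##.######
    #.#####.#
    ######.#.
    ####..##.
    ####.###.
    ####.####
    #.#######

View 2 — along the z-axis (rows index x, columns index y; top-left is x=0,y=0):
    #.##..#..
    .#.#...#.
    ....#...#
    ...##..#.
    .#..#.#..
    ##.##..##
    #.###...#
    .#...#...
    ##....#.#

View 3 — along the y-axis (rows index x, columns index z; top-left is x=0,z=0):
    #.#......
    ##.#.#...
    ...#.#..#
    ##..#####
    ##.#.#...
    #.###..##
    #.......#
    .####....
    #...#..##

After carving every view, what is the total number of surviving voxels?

before carving: 729 voxels (9×9×9)
step 1: project along x, AND mask (63/81) → |grid| = 567
step 2: project along z, AND mask (32/81) → |grid| = 222
step 3: project along y, AND mask (36/81) → |grid| = 104

|visual hull| = 104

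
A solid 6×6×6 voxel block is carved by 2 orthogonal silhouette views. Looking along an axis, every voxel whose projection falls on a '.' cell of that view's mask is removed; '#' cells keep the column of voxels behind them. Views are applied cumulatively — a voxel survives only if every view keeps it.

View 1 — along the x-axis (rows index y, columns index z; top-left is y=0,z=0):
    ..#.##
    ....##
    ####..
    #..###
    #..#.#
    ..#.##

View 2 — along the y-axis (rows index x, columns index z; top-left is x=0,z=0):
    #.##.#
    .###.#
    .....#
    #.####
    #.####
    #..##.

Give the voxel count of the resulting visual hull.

voxel count = 77

full grid |V| = 216
carve view 1 (along x, YZ-mask fill 19/36): 114 voxels remain
carve view 2 (along y, XZ-mask fill 22/36): 77 voxels remain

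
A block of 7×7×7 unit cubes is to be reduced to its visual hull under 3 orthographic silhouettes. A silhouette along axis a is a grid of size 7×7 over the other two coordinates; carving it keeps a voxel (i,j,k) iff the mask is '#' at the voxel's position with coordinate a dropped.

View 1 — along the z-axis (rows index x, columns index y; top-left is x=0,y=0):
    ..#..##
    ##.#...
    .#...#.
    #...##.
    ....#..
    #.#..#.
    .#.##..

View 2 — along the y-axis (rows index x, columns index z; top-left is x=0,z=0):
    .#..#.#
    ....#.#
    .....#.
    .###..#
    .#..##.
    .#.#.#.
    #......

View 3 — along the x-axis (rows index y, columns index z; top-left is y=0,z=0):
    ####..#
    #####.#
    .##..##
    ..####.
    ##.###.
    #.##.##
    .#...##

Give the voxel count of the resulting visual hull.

before carving: 343 voxels (7×7×7)
V1 z: intersect with XY mask (18 set) -- 126 left
V2 y: intersect with XZ mask (17 set) -- 44 left
V3 x: intersect with YZ mask (32 set) -- 30 left

voxel count = 30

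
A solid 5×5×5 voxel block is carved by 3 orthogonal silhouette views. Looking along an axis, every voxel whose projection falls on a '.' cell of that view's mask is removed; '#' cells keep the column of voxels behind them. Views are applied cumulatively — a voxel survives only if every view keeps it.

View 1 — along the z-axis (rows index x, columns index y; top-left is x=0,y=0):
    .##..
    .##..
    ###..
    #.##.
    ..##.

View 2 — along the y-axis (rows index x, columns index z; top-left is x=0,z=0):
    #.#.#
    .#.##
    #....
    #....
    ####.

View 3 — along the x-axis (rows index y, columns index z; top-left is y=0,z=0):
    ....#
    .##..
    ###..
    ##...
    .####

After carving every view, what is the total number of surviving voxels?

remaining voxels: 13

full grid |V| = 125
  1. axis=2 (XY plane), |mask|=12  ⇒  voxels=60
  2. axis=1 (XZ plane), |mask|=12  ⇒  voxels=26
  3. axis=0 (YZ plane), |mask|=12  ⇒  voxels=13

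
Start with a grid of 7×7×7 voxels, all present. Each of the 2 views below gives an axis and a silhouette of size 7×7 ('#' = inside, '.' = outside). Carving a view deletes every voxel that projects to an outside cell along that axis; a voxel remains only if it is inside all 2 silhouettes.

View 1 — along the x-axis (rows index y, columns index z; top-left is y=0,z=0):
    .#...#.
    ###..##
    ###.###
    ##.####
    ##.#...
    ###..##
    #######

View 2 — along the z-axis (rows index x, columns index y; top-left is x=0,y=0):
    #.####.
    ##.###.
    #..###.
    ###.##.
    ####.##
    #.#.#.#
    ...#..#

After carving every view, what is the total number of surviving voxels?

remaining voxels: 142

initial block: 7^3 = 343
[1] x-view keeps 34 columns → grid now 238
[2] z-view keeps 31 columns → grid now 142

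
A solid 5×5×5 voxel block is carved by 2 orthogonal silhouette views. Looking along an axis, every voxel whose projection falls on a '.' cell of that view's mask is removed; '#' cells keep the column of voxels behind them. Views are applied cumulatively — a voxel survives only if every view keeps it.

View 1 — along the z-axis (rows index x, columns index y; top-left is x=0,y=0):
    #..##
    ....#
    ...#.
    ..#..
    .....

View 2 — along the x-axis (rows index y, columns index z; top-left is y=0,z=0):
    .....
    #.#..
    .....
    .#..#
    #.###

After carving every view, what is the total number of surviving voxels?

initial block: 5^3 = 125
  1. axis=2 (XY plane), |mask|=6  ⇒  voxels=30
  2. axis=0 (YZ plane), |mask|=8  ⇒  voxels=12

voxel count = 12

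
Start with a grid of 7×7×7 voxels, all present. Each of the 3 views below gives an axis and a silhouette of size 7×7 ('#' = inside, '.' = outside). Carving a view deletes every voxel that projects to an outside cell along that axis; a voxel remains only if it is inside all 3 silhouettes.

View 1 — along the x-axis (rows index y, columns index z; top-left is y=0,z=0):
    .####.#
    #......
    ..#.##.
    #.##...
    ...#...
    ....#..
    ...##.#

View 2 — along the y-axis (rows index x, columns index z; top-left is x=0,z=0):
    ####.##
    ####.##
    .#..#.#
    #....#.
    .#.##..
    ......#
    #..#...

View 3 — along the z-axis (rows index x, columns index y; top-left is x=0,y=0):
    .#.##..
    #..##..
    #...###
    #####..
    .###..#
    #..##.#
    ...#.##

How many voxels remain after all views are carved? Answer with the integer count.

initial block: 7^3 = 343
V1 x: intersect with YZ mask (17 set) -- 119 left
V2 y: intersect with XZ mask (23 set) -- 53 left
V3 z: intersect with XY mask (26 set) -- 31 left

voxel count = 31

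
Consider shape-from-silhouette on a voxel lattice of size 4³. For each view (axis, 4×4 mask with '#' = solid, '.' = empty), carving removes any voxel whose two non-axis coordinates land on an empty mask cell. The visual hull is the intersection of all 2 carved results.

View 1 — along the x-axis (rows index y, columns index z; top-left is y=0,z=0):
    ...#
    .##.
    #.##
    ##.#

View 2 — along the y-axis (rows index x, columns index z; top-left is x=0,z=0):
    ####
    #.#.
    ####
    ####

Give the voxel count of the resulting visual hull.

remaining voxels: 31

start: 4×4×4 = 64 voxels
  1. axis=0 (YZ plane), |mask|=9  ⇒  voxels=36
  2. axis=1 (XZ plane), |mask|=14  ⇒  voxels=31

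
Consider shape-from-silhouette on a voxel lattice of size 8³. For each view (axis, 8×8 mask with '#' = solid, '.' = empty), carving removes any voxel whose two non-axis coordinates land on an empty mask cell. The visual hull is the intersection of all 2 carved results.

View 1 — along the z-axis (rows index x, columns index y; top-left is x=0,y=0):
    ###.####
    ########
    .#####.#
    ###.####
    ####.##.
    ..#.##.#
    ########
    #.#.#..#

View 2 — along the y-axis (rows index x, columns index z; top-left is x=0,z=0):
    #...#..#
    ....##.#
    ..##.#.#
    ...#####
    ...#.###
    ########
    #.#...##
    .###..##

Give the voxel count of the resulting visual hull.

remaining voxels: 212

initial block: 8^3 = 512
carve view 1 (along z, XY-mask fill 50/64): 400 voxels remain
carve view 2 (along y, XZ-mask fill 36/64): 212 voxels remain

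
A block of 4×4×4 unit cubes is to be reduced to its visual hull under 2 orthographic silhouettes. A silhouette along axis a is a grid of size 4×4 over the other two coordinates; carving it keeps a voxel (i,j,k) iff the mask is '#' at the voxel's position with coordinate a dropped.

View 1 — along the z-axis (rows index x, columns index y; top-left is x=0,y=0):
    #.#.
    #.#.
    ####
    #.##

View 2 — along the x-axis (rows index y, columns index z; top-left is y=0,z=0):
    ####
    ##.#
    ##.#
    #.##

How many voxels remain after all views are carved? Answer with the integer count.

start: 4×4×4 = 64 voxels
step 1: project along z, AND mask (11/16) → |grid| = 44
step 2: project along x, AND mask (13/16) → |grid| = 37

|visual hull| = 37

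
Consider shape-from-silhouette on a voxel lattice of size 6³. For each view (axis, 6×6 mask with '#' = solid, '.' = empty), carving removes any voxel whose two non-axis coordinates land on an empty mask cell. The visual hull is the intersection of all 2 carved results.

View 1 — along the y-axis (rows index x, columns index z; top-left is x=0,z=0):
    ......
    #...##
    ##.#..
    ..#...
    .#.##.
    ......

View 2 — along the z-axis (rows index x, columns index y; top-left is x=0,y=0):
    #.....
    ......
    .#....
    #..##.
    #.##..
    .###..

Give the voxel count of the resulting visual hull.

15 voxels

start: 6×6×6 = 216 voxels
  1. axis=1 (XZ plane), |mask|=10  ⇒  voxels=60
  2. axis=2 (XY plane), |mask|=11  ⇒  voxels=15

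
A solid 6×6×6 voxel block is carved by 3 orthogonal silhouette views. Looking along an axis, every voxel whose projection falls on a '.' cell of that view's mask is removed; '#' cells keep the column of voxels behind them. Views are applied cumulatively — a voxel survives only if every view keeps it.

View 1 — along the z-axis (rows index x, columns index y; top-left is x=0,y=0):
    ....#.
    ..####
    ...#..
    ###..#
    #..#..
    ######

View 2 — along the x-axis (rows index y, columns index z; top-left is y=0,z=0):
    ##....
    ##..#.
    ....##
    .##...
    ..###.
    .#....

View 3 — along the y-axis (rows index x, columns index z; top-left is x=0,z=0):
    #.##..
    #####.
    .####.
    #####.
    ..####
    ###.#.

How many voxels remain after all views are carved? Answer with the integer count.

start: 6×6×6 = 216 voxels
step 1: project along z, AND mask (18/36) → |grid| = 108
step 2: project along x, AND mask (13/36) → |grid| = 38
step 3: project along y, AND mask (25/36) → |grid| = 30

30 voxels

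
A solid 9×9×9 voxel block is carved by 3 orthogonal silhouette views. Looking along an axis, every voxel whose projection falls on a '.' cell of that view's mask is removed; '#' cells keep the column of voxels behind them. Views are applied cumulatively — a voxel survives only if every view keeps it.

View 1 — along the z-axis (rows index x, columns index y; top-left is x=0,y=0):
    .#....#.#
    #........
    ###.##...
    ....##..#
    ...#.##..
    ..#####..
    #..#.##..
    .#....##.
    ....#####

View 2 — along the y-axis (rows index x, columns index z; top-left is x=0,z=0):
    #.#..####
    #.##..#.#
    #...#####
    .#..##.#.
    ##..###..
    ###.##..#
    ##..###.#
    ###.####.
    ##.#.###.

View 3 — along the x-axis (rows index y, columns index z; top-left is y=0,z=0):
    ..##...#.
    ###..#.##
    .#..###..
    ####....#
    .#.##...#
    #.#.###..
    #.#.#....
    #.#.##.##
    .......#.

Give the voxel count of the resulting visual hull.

voxel count = 86

before carving: 729 voxels (9×9×9)
V1 z: intersect with XY mask (32 set) -- 288 left
V2 y: intersect with XZ mask (51 set) -- 185 left
V3 x: intersect with YZ mask (37 set) -- 86 left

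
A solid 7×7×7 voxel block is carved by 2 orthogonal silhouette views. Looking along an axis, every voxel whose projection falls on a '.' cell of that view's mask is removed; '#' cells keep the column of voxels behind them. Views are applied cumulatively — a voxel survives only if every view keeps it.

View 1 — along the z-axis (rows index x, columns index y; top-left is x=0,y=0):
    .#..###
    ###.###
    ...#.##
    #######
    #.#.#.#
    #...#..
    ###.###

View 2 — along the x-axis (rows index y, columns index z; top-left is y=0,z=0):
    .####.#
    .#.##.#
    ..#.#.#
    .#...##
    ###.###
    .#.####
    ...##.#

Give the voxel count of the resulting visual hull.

start: 7×7×7 = 343 voxels
  1. axis=2 (XY plane), |mask|=32  ⇒  voxels=224
  2. axis=0 (YZ plane), |mask|=29  ⇒  voxels=138

138 voxels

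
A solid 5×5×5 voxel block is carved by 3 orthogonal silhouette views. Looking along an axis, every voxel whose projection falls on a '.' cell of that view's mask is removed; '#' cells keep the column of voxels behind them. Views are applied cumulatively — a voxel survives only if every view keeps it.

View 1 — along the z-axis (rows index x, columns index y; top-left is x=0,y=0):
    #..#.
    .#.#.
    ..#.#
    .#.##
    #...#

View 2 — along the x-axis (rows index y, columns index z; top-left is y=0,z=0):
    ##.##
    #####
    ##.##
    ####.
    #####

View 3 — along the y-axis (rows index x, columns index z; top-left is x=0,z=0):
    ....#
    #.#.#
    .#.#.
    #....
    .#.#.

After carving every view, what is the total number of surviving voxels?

start: 5×5×5 = 125 voxels
[1] z-view keeps 11 columns → grid now 55
[2] x-view keeps 22 columns → grid now 49
[3] y-view keeps 9 columns → grid now 17

remaining voxels: 17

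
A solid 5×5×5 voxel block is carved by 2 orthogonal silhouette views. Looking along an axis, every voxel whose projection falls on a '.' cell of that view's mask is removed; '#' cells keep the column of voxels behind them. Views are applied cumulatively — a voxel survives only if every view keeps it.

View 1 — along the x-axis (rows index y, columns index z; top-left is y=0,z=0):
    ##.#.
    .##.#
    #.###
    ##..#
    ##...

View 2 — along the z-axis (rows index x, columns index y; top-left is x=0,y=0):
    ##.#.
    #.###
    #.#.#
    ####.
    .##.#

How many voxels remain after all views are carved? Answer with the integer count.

52 voxels

full grid |V| = 125
V1 x: intersect with YZ mask (15 set) -- 75 left
V2 z: intersect with XY mask (17 set) -- 52 left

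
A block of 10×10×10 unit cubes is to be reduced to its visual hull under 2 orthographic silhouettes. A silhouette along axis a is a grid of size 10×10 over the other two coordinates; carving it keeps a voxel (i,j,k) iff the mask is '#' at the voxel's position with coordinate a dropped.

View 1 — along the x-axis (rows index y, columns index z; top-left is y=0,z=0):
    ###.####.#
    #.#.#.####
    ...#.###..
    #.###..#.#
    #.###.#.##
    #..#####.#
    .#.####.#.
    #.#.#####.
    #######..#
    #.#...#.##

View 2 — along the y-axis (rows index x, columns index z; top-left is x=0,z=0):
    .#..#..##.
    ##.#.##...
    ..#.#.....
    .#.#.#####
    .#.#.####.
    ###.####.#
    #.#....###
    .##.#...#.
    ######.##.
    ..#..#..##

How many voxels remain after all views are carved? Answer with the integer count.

|visual hull| = 330

initial block: 10^3 = 1000
step 1: project along x, AND mask (65/100) → |grid| = 650
step 2: project along y, AND mask (53/100) → |grid| = 330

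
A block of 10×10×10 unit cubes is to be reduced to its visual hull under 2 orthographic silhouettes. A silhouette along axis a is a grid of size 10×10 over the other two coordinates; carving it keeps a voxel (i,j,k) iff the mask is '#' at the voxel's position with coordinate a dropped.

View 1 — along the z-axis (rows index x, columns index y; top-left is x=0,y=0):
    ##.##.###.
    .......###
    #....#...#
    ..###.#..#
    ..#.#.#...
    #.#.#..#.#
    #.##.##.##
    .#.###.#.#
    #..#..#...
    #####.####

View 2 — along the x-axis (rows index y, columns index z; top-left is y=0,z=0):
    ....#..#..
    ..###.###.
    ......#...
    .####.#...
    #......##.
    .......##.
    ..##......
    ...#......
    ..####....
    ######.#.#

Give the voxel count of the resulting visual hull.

full grid |V| = 1000
carve view 1 (along z, XY-mask fill 51/100): 510 voxels remain
carve view 2 (along x, YZ-mask fill 34/100): 178 voxels remain

remaining voxels: 178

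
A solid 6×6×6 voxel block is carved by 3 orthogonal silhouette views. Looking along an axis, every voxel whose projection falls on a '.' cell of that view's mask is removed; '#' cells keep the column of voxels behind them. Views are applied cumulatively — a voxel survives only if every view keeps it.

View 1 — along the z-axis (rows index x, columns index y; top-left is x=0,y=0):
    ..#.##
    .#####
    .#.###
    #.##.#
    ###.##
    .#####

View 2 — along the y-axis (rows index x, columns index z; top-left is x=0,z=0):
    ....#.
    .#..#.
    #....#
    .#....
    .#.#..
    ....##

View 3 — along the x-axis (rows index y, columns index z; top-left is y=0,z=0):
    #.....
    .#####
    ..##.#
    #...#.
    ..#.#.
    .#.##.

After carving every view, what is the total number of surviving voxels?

22 voxels

full grid |V| = 216
after view 1 [z-axis, 26 of 36 cells solid] → remaining = 156
after view 2 [y-axis, 10 of 36 cells solid] → remaining = 45
after view 3 [x-axis, 16 of 36 cells solid] → remaining = 22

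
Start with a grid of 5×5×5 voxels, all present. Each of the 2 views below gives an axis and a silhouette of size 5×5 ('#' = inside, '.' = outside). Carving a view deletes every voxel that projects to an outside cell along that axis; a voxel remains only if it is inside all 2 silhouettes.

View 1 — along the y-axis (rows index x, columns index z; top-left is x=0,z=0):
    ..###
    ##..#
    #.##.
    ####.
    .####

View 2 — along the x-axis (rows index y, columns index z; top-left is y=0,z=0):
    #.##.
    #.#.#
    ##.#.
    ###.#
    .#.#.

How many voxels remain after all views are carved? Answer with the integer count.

51 voxels

initial block: 5^3 = 125
  1. axis=1 (XZ plane), |mask|=17  ⇒  voxels=85
  2. axis=0 (YZ plane), |mask|=15  ⇒  voxels=51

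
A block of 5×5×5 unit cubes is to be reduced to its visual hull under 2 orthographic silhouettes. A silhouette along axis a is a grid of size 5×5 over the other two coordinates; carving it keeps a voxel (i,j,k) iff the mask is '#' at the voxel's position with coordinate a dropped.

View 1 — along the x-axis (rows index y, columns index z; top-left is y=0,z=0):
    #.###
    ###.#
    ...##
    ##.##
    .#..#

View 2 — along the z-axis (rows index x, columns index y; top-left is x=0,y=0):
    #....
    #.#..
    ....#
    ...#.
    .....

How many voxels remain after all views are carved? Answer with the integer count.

initial block: 5^3 = 125
V1 x: intersect with YZ mask (16 set) -- 80 left
V2 z: intersect with XY mask (5 set) -- 16 left

|visual hull| = 16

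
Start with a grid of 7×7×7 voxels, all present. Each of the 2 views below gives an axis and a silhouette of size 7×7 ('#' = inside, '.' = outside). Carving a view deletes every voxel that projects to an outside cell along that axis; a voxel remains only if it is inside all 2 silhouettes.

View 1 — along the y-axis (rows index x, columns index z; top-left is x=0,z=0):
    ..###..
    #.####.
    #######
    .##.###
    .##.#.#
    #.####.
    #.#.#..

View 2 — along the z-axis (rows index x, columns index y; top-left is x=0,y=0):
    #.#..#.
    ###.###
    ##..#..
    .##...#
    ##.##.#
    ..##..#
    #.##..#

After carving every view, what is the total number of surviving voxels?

before carving: 343 voxels (7×7×7)
V1 y: intersect with XZ mask (32 set) -- 224 left
V2 z: intersect with XY mask (27 set) -- 122 left

remaining voxels: 122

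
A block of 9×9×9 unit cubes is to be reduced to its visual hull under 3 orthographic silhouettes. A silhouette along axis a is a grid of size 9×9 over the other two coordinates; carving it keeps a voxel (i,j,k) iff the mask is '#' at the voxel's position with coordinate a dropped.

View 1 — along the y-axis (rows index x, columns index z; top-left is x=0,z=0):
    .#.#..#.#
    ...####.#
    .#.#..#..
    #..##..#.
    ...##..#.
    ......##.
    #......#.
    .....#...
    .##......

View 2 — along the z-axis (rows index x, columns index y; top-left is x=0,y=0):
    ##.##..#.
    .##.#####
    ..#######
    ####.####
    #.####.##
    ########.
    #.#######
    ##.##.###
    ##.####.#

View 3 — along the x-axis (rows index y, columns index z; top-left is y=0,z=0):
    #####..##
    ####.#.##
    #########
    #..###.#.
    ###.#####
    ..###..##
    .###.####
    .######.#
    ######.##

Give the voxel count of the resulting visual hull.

initial block: 9^3 = 729
  1. axis=1 (XZ plane), |mask|=26  ⇒  voxels=234
  2. axis=2 (XY plane), |mask|=64  ⇒  voxels=182
  3. axis=0 (YZ plane), |mask|=63  ⇒  voxels=142

remaining voxels: 142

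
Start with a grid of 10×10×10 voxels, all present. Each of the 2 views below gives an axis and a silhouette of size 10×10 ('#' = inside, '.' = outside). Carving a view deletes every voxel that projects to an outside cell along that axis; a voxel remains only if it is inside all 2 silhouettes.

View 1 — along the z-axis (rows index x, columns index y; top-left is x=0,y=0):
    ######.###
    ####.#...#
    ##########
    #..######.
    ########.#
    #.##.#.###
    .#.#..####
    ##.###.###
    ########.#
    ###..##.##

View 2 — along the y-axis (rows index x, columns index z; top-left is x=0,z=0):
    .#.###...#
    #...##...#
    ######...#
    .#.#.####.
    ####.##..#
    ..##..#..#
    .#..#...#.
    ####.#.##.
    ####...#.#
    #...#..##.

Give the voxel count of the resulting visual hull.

full grid |V| = 1000
V1 z: intersect with XY mask (78 set) -- 780 left
V2 y: intersect with XZ mask (53 set) -- 428 left

voxel count = 428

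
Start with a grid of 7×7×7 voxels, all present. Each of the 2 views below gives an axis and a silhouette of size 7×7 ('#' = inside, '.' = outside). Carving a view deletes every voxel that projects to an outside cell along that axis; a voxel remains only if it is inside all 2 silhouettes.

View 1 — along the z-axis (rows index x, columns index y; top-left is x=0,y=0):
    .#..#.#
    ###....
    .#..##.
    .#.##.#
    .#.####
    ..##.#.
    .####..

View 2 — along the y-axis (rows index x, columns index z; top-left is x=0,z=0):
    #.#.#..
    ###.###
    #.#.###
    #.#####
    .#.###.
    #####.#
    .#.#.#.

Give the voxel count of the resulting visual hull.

116 voxels

initial block: 7^3 = 343
[1] z-view keeps 25 columns → grid now 175
[2] y-view keeps 33 columns → grid now 116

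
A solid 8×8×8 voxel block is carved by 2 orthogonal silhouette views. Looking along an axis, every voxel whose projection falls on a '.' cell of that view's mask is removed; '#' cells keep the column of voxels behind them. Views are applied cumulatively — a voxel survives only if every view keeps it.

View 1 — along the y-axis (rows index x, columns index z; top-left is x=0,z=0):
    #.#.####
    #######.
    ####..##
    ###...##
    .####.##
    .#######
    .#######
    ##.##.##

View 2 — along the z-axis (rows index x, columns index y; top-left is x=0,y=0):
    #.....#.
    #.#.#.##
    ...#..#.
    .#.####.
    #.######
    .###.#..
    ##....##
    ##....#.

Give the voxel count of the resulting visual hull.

|visual hull| = 200

full grid |V| = 512
[1] y-view keeps 50 columns → grid now 400
[2] z-view keeps 32 columns → grid now 200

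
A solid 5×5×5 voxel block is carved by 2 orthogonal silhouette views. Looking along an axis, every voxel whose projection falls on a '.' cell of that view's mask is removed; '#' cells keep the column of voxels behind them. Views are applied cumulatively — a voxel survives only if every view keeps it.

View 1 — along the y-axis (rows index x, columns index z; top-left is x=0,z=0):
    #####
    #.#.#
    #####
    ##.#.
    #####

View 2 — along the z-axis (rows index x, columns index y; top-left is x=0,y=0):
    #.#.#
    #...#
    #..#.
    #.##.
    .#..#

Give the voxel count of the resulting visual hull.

before carving: 125 voxels (5×5×5)
carve view 1 (along y, XZ-mask fill 21/25): 105 voxels remain
carve view 2 (along z, XY-mask fill 12/25): 50 voxels remain

|visual hull| = 50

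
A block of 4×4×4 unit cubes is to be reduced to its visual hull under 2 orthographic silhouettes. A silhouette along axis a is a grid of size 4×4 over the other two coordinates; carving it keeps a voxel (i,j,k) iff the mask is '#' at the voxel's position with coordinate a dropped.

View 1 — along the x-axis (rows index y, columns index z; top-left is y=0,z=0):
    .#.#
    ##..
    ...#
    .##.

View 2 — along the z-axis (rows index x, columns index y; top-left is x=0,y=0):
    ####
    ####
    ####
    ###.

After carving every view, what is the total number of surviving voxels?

|visual hull| = 26

initial block: 4^3 = 64
V1 x: intersect with YZ mask (7 set) -- 28 left
V2 z: intersect with XY mask (15 set) -- 26 left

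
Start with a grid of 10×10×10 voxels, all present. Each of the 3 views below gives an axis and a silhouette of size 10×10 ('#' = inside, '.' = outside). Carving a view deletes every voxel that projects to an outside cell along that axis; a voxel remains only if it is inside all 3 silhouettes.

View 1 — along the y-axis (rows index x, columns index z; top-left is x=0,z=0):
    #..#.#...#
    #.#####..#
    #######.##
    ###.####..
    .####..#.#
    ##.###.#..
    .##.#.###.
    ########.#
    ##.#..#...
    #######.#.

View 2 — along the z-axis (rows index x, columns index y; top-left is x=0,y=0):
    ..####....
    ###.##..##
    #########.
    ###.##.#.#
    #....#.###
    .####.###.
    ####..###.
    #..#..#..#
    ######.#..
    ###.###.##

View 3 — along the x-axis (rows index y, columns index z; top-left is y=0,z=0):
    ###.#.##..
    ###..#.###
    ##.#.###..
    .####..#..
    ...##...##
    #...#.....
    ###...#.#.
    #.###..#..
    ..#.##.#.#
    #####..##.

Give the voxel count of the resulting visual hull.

full grid |V| = 1000
  1. axis=1 (XZ plane), |mask|=66  ⇒  voxels=660
  2. axis=2 (XY plane), |mask|=65  ⇒  voxels=437
  3. axis=0 (YZ plane), |mask|=52  ⇒  voxels=237

|visual hull| = 237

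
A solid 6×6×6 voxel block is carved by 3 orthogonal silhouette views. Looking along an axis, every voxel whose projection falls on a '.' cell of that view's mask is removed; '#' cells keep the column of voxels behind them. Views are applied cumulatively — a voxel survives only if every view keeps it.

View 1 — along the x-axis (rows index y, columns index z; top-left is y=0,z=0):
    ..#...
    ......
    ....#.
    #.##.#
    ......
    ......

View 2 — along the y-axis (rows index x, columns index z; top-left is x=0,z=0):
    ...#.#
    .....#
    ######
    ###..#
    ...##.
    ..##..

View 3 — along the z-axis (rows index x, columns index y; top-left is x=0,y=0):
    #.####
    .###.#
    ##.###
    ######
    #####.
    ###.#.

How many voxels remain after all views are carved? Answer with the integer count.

full grid |V| = 216
after view 1 [x-axis, 6 of 36 cells solid] → remaining = 36
after view 2 [y-axis, 17 of 36 cells solid] → remaining = 18
after view 3 [z-axis, 29 of 36 cells solid] → remaining = 15

|visual hull| = 15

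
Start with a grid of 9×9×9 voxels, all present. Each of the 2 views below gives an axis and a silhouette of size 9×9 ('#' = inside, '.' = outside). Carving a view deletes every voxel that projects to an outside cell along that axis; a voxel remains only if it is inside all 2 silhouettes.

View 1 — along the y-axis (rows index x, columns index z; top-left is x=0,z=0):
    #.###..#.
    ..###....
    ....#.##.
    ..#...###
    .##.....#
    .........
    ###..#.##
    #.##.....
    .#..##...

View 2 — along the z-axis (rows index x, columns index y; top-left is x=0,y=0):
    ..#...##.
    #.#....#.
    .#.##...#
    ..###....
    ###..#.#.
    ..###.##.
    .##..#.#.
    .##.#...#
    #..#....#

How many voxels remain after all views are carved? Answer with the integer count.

start: 9×9×9 = 729 voxels
[1] y-view keeps 30 columns → grid now 270
[2] z-view keeps 34 columns → grid now 108

remaining voxels: 108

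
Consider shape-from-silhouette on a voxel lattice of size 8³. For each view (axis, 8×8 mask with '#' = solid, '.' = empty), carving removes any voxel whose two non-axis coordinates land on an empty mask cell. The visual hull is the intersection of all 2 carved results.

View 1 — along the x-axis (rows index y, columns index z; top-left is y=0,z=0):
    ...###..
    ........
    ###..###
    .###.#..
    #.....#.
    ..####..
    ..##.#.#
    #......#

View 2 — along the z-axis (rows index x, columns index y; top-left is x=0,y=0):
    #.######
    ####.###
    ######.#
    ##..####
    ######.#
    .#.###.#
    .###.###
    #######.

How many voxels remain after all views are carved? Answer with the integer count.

|visual hull| = 160

full grid |V| = 512
step 1: project along x, AND mask (25/64) → |grid| = 200
step 2: project along z, AND mask (52/64) → |grid| = 160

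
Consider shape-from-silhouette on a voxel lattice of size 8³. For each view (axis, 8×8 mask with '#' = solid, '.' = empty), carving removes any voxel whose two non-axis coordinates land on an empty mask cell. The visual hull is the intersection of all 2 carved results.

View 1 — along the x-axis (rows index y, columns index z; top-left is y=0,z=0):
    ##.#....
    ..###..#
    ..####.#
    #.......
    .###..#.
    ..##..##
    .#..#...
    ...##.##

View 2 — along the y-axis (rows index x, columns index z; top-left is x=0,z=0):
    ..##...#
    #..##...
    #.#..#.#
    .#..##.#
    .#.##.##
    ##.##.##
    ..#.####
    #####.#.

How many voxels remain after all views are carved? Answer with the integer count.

full grid |V| = 512
[1] x-view keeps 27 columns → grid now 216
[2] y-view keeps 36 columns → grid now 129

voxel count = 129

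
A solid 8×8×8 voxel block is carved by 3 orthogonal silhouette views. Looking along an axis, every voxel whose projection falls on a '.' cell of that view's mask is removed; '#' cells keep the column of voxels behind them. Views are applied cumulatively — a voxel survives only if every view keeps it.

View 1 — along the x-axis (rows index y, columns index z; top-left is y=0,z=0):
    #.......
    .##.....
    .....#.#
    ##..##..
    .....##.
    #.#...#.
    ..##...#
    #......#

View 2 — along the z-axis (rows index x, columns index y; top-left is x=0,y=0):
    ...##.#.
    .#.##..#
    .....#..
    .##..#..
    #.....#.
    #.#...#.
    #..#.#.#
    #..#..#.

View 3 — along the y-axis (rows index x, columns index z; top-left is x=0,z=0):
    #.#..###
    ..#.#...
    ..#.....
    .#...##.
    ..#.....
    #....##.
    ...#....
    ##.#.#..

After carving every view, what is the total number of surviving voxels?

full grid |V| = 512
[1] x-view keeps 19 columns → grid now 152
[2] z-view keeps 23 columns → grid now 57
[3] y-view keeps 20 columns → grid now 20

|visual hull| = 20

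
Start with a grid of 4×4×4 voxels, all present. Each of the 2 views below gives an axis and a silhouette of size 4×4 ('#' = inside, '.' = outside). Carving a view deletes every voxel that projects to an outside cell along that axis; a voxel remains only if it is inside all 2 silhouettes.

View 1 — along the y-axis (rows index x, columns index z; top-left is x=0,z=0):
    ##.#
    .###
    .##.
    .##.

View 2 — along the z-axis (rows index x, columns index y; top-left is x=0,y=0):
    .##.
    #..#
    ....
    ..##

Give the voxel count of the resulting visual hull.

start: 4×4×4 = 64 voxels
  1. axis=1 (XZ plane), |mask|=10  ⇒  voxels=40
  2. axis=2 (XY plane), |mask|=6  ⇒  voxels=16

16 voxels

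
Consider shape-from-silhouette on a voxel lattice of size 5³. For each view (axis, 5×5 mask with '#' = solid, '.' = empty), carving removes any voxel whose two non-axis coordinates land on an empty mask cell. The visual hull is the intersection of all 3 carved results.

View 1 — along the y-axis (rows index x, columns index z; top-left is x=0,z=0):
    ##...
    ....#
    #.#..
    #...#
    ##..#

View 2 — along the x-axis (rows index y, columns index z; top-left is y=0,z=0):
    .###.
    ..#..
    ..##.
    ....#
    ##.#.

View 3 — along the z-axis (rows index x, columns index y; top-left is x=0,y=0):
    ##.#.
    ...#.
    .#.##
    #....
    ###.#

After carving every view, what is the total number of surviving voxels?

remaining voxels: 7

before carving: 125 voxels (5×5×5)
V1 y: intersect with XZ mask (10 set) -- 50 left
V2 x: intersect with YZ mask (10 set) -- 14 left
V3 z: intersect with XY mask (12 set) -- 7 left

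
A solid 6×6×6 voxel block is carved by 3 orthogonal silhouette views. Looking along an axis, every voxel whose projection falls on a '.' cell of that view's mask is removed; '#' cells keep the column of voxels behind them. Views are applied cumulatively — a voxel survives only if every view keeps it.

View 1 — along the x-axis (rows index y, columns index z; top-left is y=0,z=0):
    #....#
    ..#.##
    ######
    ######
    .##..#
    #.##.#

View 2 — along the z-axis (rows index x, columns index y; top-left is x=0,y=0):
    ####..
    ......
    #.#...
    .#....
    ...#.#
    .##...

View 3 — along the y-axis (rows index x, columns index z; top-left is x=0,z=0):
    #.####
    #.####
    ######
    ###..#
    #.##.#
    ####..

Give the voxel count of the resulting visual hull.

|visual hull| = 38

before carving: 216 voxels (6×6×6)
after view 1 [x-axis, 24 of 36 cells solid] → remaining = 144
after view 2 [z-axis, 11 of 36 cells solid] → remaining = 47
after view 3 [y-axis, 28 of 36 cells solid] → remaining = 38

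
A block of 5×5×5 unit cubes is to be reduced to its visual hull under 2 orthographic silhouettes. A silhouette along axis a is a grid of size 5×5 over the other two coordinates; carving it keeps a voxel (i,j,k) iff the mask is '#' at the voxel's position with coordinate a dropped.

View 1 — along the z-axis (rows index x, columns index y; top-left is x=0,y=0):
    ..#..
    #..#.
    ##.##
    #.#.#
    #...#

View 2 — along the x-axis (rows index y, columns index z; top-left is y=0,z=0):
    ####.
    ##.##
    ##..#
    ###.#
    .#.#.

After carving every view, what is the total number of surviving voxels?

remaining voxels: 40

full grid |V| = 125
[1] z-view keeps 12 columns → grid now 60
[2] x-view keeps 17 columns → grid now 40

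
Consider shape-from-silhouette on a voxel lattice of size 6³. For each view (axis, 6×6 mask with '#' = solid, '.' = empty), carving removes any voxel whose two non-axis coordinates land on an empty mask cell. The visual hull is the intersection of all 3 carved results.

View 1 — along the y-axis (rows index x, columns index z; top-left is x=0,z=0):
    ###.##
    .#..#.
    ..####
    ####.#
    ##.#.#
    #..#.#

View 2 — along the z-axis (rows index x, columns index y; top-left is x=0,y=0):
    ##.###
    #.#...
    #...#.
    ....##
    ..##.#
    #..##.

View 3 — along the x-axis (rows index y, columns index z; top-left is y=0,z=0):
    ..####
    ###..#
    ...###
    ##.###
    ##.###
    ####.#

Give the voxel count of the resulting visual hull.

before carving: 216 voxels (6×6×6)
[1] y-view keeps 23 columns → grid now 138
[2] z-view keeps 17 columns → grid now 68
[3] x-view keeps 26 columns → grid now 55

|visual hull| = 55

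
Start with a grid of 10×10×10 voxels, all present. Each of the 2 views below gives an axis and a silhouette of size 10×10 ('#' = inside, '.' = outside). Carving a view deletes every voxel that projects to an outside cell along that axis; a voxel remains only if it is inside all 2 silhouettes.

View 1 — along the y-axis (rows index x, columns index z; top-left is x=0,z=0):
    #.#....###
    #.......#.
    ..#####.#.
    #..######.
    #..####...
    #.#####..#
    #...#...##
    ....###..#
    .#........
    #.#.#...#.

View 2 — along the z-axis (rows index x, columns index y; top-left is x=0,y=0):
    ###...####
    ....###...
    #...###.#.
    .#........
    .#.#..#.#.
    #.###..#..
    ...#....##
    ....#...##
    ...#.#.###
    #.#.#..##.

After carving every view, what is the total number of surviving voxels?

before carving: 1000 voxels (10×10×10)
after view 1 [y-axis, 45 of 100 cells solid] → remaining = 450
after view 2 [z-axis, 41 of 100 cells solid] → remaining = 182

remaining voxels: 182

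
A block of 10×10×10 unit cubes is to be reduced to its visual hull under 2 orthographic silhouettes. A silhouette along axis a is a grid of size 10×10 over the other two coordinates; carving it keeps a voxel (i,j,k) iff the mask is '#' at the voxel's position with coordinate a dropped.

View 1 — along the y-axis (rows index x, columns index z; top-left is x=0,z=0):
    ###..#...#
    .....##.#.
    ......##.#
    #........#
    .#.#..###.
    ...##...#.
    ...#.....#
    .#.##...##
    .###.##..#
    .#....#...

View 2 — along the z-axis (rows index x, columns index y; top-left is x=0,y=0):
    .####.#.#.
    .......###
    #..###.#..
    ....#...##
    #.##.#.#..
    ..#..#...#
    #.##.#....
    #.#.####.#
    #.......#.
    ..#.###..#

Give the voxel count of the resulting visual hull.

before carving: 1000 voxels (10×10×10)
after view 1 [y-axis, 36 of 100 cells solid] → remaining = 360
after view 2 [z-axis, 43 of 100 cells solid] → remaining = 159

159 voxels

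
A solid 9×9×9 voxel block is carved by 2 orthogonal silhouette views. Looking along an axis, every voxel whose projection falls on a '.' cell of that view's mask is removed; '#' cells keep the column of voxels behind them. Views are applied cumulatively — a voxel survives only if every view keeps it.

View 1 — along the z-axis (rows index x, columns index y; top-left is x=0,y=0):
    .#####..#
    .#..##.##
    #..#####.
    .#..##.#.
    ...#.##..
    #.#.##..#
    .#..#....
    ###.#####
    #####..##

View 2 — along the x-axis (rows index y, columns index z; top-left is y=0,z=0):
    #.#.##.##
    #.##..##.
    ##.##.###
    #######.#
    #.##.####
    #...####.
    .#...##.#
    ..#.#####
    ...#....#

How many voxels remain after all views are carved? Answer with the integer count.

257 voxels

before carving: 729 voxels (9×9×9)
carve view 1 (along z, XY-mask fill 46/81): 414 voxels remain
carve view 2 (along x, YZ-mask fill 50/81): 257 voxels remain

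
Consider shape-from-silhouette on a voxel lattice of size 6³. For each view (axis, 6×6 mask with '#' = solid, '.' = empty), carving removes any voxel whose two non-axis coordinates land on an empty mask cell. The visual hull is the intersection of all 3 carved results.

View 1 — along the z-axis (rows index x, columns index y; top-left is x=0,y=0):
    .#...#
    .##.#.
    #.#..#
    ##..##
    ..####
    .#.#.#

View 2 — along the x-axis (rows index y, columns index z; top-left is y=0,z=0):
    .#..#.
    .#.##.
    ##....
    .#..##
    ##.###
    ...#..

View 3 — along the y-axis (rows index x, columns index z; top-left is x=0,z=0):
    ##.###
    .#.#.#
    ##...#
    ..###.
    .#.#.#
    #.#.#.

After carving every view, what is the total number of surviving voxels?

before carving: 216 voxels (6×6×6)
V1 z: intersect with XY mask (19 set) -- 114 left
V2 x: intersect with YZ mask (16 set) -- 48 left
V3 y: intersect with XZ mask (20 set) -- 28 left

voxel count = 28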